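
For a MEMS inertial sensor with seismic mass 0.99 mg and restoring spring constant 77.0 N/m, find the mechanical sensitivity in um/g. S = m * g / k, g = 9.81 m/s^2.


Step 1: Convert mass: m = 0.99 mg = 9.90e-07 kg
Step 2: S = m * g / k = 9.90e-07 * 9.81 / 77.0
Step 3: S = 1.26e-07 m/g
Step 4: Convert to um/g: S = 0.126 um/g


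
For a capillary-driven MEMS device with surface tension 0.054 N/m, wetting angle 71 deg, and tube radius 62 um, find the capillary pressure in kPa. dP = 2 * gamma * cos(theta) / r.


Step 1: cos(71 deg) = 0.3256
Step 2: Convert r to m: r = 62e-6 m
Step 3: dP = 2 * 0.054 * 0.3256 / 62e-6 = 567.2 Pa
Step 4: Convert Pa to kPa (divide by 1000).
dP = 0.57 kPa


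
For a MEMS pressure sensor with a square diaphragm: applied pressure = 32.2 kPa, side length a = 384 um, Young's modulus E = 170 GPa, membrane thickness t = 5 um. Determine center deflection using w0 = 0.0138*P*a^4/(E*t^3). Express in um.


Step 1: Convert pressure to compatible units (E is in GPa, so P in GPa).
P = 32.2 kPa = 32.2e-6 GPa
Step 2: Compute numerator: 0.0138 * P * a^4.
a^4 = 384^4 = 21743271936
numerator = 0.0138 * 32.2e-6 * 21743271936 = 9.66184e+03
Step 3: Compute denominator: E * t^3 = 170 * 5^3 = 21250
Step 4: w0 = numerator / denominator = 9.66184e+03 / 21250 = 0.4547 um


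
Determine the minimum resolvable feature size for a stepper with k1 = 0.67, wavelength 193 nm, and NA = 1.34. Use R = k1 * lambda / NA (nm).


Step 1: Identify values: k1 = 0.67, lambda = 193 nm, NA = 1.34
Step 2: R = k1 * lambda / NA
R = 0.67 * 193 / 1.34
R = 96.5 nm


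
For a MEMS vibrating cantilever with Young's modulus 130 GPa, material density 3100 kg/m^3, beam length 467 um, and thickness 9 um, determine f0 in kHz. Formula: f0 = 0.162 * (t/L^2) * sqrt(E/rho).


Step 1: Convert units to SI.
t_SI = 9e-6 m, L_SI = 467e-6 m
Step 2: Calculate sqrt(E/rho).
sqrt(130e9 / 3100) = 6475.76 m/s
Step 3: Compute f0.
f0 = 0.162 * 9e-6 / (467e-6)^2 * 6475.76 = 43292.7 Hz = 43.29 kHz


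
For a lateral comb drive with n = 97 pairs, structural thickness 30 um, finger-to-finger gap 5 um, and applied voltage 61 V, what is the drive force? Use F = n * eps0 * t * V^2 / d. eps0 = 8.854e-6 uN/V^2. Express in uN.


Step 1: Parameters: n=97, eps0=8.854e-6 uN/V^2, t=30 um, V=61 V, d=5 um
Step 2: V^2 = 3721
Step 3: F = 97 * 8.854e-6 * 30 * 3721 / 5
F = 19.174 uN


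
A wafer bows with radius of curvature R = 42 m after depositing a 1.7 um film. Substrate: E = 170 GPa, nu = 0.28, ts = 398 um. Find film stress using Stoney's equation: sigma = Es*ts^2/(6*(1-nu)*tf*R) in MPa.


Step 1: Compute numerator: Es * ts^2 = 170 * 398^2 = 26928680 (GPa*um^2)
Step 2: Compute denominator (R in um): 6*(1-nu)*tf*R = 6*0.72*1.7*42e6 = 308448000.0 (um^2)
Step 3: sigma (GPa) = 26928680 / 308448000.0 = 8.7304e-02 GPa
Step 4: Convert to MPa (x1000): sigma = 87.3 MPa


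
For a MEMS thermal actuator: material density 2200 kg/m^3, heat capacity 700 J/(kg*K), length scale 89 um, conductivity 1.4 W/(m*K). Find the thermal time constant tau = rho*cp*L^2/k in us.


Step 1: Convert L to m: L = 89e-6 m
Step 2: L^2 = (89e-6)^2 = 7.921e-09 m^2
Step 3: tau = 2200 * 700 * 7.921e-09 / 1.4 = 8.7131e-03 s
Step 4: Convert to microseconds (multiply by 1e6).
tau = 8713.1 us


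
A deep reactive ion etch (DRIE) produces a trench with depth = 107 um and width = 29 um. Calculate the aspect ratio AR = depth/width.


Step 1: AR = depth / width
Step 2: AR = 107 / 29
AR = 3.7


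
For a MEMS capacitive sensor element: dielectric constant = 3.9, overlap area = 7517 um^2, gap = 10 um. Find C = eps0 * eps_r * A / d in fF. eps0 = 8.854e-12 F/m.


Step 1: Convert area to m^2: A = 7517e-12 m^2
Step 2: Convert gap to m: d = 10e-6 m
Step 3: C = eps0 * eps_r * A / d
C = 8.854e-12 * 3.9 * 7517e-12 / 10e-6
Step 4: Convert to fF (multiply by 1e15).
C = 25.96 fF


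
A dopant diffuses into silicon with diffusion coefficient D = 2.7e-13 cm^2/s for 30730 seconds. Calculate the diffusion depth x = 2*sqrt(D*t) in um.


Step 1: Compute D*t = 2.7e-13 * 30730 = 8.2971e-09 cm^2
Step 2: sqrt(D*t) = 9.10884e-05 cm
Step 3: x = 2 * 9.10884e-05 cm = 1.821768e-04 cm
Step 4: Convert to um (1 cm = 1e4 um): x = 1.822 um


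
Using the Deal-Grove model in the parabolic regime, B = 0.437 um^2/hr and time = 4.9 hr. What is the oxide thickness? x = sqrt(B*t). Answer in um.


Step 1: Compute B*t = 0.437 * 4.9 = 2.1413
Step 2: x = sqrt(2.1413)
x = 1.463 um


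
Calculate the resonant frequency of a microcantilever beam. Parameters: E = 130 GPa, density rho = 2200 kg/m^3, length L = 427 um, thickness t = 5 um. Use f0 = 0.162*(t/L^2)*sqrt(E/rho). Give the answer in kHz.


Step 1: Convert units to SI.
t_SI = 5e-6 m, L_SI = 427e-6 m
Step 2: Calculate sqrt(E/rho).
sqrt(130e9 / 2200) = 7687.06 m/s
Step 3: Compute f0.
f0 = 0.162 * 5e-6 / (427e-6)^2 * 7687.06 = 34149.9 Hz = 34.15 kHz


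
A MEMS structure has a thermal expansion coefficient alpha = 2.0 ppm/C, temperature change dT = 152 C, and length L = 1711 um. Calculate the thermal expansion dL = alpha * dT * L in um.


Step 1: Convert CTE: alpha = 2.0 ppm/C = 2.0e-6 /C
Step 2: dL = 2.0e-6 * 152 * 1711
dL = 0.5201 um


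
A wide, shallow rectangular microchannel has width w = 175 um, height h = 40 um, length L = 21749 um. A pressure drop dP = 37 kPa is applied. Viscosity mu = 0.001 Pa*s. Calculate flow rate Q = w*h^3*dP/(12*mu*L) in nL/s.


Step 1: Convert all dimensions to SI (meters).
w = 175e-6 m, h = 40e-6 m, L = 21749e-6 m, dP = 37e3 Pa
Step 2: Q = w * h^3 * dP / (12 * mu * L)
Q = 175e-6 * (40e-6)^3 * 37e3 / (12 * 0.001 * 21749e-6) = 1.58781247e-09 m^3/s
Step 3: Convert Q from m^3/s to nL/s (1 m^3 = 1e12 nL, so multiply by 1e12).
Q = 1587.812 nL/s


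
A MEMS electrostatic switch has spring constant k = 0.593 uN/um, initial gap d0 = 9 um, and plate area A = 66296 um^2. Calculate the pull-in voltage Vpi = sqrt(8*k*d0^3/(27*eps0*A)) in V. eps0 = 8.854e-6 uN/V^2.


Step 1: Compute numerator: 8 * k * d0^3 = 8 * 0.593 * 9^3 = 3458.376
Step 2: Compute denominator: 27 * eps0 * A = 27 * 8.854e-6 * 66296 = 15.848589
Step 3: Vpi = sqrt(3458.376 / 15.848589)
Vpi = 14.77 V


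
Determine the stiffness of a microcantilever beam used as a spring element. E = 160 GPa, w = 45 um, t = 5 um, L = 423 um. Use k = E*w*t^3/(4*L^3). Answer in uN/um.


Step 1: Convert E to consistent units (1 GPa = 1000 uN/um^2).
E = 160 GPa = 160000 uN/um^2
Step 2: Compute t^3 = 5^3 = 125
Step 3: Compute L^3 = 423^3 = 75686967
Step 4: k = 160000 * 45 * 125 / (4 * 75686967)
k = 2.9728 uN/um


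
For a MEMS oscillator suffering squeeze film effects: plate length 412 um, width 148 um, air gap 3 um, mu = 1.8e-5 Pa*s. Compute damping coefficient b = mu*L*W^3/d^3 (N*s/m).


Step 1: Convert to SI.
L = 412e-6 m, W = 148e-6 m, d = 3e-6 m
Step 2: W^3 = (148e-6)^3 = 3.24e-12 m^3
Step 3: d^3 = (3e-6)^3 = 2.70e-17 m^3
Step 4: b = 1.8e-5 * 412e-6 * 3.24e-12 / 2.70e-17
b = 8.90e-04 N*s/m


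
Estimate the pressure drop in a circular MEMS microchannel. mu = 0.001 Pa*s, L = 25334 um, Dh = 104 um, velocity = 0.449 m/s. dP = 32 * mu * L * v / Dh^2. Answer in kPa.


Step 1: Convert to SI: L = 25334e-6 m, Dh = 104e-6 m
Step 2: dP = 32 * 0.001 * 25334e-6 * 0.449 / (104e-6)^2
Step 3: dP = 33653.75 Pa
Step 4: Convert to kPa: dP = 33.65 kPa


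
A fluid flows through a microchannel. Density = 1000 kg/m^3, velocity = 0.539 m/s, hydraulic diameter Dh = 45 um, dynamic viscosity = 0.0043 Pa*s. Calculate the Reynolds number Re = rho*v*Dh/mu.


Step 1: Convert Dh to meters: Dh = 45e-6 m
Step 2: Re = rho * v * Dh / mu
Re = 1000 * 0.539 * 45e-6 / 0.0043
Re = 5.641


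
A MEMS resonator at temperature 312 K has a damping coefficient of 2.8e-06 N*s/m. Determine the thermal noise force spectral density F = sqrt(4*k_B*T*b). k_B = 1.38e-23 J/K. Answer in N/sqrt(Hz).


Step 1: Compute 4 * k_B * T * b
= 4 * 1.38e-23 * 312 * 2.8e-06
= 4.8223e-26 N^2/Hz
Step 2: F_noise = sqrt(4.8223e-26)
F_noise = 2.20e-13 N/sqrt(Hz)


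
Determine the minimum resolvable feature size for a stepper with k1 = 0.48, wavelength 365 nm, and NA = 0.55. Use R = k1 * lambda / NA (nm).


Step 1: Identify values: k1 = 0.48, lambda = 365 nm, NA = 0.55
Step 2: R = k1 * lambda / NA
R = 0.48 * 365 / 0.55
R = 318.5 nm


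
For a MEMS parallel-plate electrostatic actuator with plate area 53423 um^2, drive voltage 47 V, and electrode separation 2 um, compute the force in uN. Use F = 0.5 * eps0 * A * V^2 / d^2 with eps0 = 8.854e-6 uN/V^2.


Step 1: Identify parameters.
eps0 = 8.854e-6 uN/V^2, A = 53423 um^2, V = 47 V, d = 2 um
Step 2: Compute V^2 = 47^2 = 2209
Step 3: Compute d^2 = 2^2 = 4
Step 4: F = 0.5 * 8.854e-6 * 53423 * 2209 / 4
F = 130.609 uN


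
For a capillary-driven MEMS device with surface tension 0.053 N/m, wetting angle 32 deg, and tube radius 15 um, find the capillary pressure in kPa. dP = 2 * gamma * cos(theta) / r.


Step 1: cos(32 deg) = 0.848
Step 2: Convert r to m: r = 15e-6 m
Step 3: dP = 2 * 0.053 * 0.848 / 15e-6 = 5992.5 Pa
Step 4: Convert Pa to kPa (divide by 1000).
dP = 5.99 kPa


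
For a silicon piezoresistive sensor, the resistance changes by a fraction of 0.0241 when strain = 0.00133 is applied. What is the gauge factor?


Step 1: Identify values.
dR/R = 0.0241, strain = 0.00133
Step 2: GF = (dR/R) / strain = 0.0241 / 0.00133
GF = 18.1


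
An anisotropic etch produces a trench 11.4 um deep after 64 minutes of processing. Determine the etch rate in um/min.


Step 1: Etch rate = depth / time
Step 2: rate = 11.4 / 64
rate = 0.178 um/min


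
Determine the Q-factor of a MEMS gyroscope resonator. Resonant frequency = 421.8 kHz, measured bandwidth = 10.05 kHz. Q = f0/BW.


Step 1: Q = f0 / bandwidth
Step 2: Q = 421.8 / 10.05
Q = 42.0


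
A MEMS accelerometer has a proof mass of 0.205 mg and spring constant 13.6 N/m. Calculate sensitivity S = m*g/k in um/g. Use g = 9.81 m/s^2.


Step 1: Convert mass: m = 0.205 mg = 2.05e-07 kg
Step 2: S = m * g / k = 2.05e-07 * 9.81 / 13.6
Step 3: S = 1.48e-07 m/g
Step 4: Convert to um/g: S = 0.148 um/g


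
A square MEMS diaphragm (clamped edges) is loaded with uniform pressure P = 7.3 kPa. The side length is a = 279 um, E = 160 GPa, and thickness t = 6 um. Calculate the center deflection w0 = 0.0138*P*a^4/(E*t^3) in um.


Step 1: Convert pressure to compatible units (E is in GPa, so P in GPa).
P = 7.3 kPa = 7.3e-6 GPa
Step 2: Compute numerator: 0.0138 * P * a^4.
a^4 = 279^4 = 6059221281
numerator = 0.0138 * 7.3e-6 * 6059221281 = 6.1041e+02
Step 3: Compute denominator: E * t^3 = 160 * 6^3 = 34560
Step 4: w0 = numerator / denominator = 6.1041e+02 / 34560 = 0.0177 um


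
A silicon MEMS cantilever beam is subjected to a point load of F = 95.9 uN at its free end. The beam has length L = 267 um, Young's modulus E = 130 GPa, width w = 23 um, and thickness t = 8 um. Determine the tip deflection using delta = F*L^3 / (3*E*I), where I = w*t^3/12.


Step 1: Calculate the second moment of area.
I = w * t^3 / 12 = 23 * 8^3 / 12 = 981.3333 um^4
Step 2: Convert E to consistent units (1 GPa = 1000 uN/um^2).
E = 130 GPa = 130000 uN/um^2
Step 3: Calculate tip deflection.
delta = F * L^3 / (3 * E * I)
delta = 95.9 * 267^3 / (3 * 130000 * 981.3333)
delta = 4.7695 um


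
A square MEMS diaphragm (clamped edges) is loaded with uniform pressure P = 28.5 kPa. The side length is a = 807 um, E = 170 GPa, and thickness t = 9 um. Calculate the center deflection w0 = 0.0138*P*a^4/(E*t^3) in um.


Step 1: Convert pressure to compatible units (E is in GPa, so P in GPa).
P = 28.5 kPa = 28.5e-6 GPa
Step 2: Compute numerator: 0.0138 * P * a^4.
a^4 = 807^4 = 424125260001
numerator = 0.0138 * 28.5e-6 * 424125260001 = 1.66808e+05
Step 3: Compute denominator: E * t^3 = 170 * 9^3 = 123930
Step 4: w0 = numerator / denominator = 1.66808e+05 / 123930 = 1.346 um


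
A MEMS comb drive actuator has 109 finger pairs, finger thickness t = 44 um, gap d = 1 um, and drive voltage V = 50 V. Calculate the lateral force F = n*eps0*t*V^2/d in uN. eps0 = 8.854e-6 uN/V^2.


Step 1: Parameters: n=109, eps0=8.854e-6 uN/V^2, t=44 um, V=50 V, d=1 um
Step 2: V^2 = 2500
Step 3: F = 109 * 8.854e-6 * 44 * 2500 / 1
F = 106.159 uN


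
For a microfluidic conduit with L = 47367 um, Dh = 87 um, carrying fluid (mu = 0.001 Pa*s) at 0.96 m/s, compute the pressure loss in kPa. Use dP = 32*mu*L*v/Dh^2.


Step 1: Convert to SI: L = 47367e-6 m, Dh = 87e-6 m
Step 2: dP = 32 * 0.001 * 47367e-6 * 0.96 / (87e-6)^2
Step 3: dP = 192246.56 Pa
Step 4: Convert to kPa: dP = 192.25 kPa


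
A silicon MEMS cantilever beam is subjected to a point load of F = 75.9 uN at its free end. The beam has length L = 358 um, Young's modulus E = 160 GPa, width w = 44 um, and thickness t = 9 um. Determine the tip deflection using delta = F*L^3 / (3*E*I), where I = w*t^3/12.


Step 1: Calculate the second moment of area.
I = w * t^3 / 12 = 44 * 9^3 / 12 = 2673.0 um^4
Step 2: Convert E to consistent units (1 GPa = 1000 uN/um^2).
E = 160 GPa = 160000 uN/um^2
Step 3: Calculate tip deflection.
delta = F * L^3 / (3 * E * I)
delta = 75.9 * 358^3 / (3 * 160000 * 2673.0)
delta = 2.7143 um


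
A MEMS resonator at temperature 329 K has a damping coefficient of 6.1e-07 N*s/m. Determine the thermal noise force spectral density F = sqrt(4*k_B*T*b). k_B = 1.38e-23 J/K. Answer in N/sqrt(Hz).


Step 1: Compute 4 * k_B * T * b
= 4 * 1.38e-23 * 329 * 6.1e-07
= 1.1078e-26 N^2/Hz
Step 2: F_noise = sqrt(1.1078e-26)
F_noise = 1.05e-13 N/sqrt(Hz)


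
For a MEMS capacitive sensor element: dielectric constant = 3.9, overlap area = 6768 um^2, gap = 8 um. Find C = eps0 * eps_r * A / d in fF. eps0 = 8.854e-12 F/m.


Step 1: Convert area to m^2: A = 6768e-12 m^2
Step 2: Convert gap to m: d = 8e-6 m
Step 3: C = eps0 * eps_r * A / d
C = 8.854e-12 * 3.9 * 6768e-12 / 8e-6
Step 4: Convert to fF (multiply by 1e15).
C = 29.21 fF


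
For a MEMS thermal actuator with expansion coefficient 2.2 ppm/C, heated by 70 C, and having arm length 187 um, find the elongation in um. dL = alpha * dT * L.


Step 1: Convert CTE: alpha = 2.2 ppm/C = 2.2e-6 /C
Step 2: dL = 2.2e-6 * 70 * 187
dL = 0.0288 um


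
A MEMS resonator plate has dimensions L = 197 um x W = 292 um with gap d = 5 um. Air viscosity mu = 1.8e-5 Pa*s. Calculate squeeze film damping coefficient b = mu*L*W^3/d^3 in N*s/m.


Step 1: Convert to SI.
L = 197e-6 m, W = 292e-6 m, d = 5e-6 m
Step 2: W^3 = (292e-6)^3 = 2.49e-11 m^3
Step 3: d^3 = (5e-6)^3 = 1.25e-16 m^3
Step 4: b = 1.8e-5 * 197e-6 * 2.49e-11 / 1.25e-16
b = 7.06e-04 N*s/m


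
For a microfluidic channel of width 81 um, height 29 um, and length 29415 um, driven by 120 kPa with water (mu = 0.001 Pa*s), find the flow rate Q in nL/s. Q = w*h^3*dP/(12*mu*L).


Step 1: Convert all dimensions to SI (meters).
w = 81e-6 m, h = 29e-6 m, L = 29415e-6 m, dP = 120e3 Pa
Step 2: Q = w * h^3 * dP / (12 * mu * L)
Q = 81e-6 * (29e-6)^3 * 120e3 / (12 * 0.001 * 29415e-6) = 6.7159918e-10 m^3/s
Step 3: Convert Q from m^3/s to nL/s (1 m^3 = 1e12 nL, so multiply by 1e12).
Q = 671.599 nL/s


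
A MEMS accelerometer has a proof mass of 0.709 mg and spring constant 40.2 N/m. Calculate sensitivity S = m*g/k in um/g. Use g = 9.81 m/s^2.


Step 1: Convert mass: m = 0.709 mg = 7.09e-07 kg
Step 2: S = m * g / k = 7.09e-07 * 9.81 / 40.2
Step 3: S = 1.73e-07 m/g
Step 4: Convert to um/g: S = 0.173 um/g


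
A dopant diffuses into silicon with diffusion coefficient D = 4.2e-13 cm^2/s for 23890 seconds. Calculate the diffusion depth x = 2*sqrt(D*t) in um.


Step 1: Compute D*t = 4.2e-13 * 23890 = 1.00338e-08 cm^2
Step 2: sqrt(D*t) = 1.00169e-04 cm
Step 3: x = 2 * 1.00169e-04 cm = 2.00338e-04 cm
Step 4: Convert to um (1 cm = 1e4 um): x = 2.003 um


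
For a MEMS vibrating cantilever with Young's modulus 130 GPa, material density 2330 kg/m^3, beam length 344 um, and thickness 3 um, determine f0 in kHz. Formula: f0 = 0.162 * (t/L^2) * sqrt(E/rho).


Step 1: Convert units to SI.
t_SI = 3e-6 m, L_SI = 344e-6 m
Step 2: Calculate sqrt(E/rho).
sqrt(130e9 / 2330) = 7469.54 m/s
Step 3: Compute f0.
f0 = 0.162 * 3e-6 / (344e-6)^2 * 7469.54 = 30677.0 Hz = 30.68 kHz


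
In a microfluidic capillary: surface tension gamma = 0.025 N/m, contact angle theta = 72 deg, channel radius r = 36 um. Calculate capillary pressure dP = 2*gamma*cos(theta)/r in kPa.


Step 1: cos(72 deg) = 0.309
Step 2: Convert r to m: r = 36e-6 m
Step 3: dP = 2 * 0.025 * 0.309 / 36e-6 = 429.2 Pa
Step 4: Convert Pa to kPa (divide by 1000).
dP = 0.43 kPa


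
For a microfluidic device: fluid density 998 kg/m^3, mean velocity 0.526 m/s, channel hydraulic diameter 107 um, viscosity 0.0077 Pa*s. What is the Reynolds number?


Step 1: Convert Dh to meters: Dh = 107e-6 m
Step 2: Re = rho * v * Dh / mu
Re = 998 * 0.526 * 107e-6 / 0.0077
Re = 7.295


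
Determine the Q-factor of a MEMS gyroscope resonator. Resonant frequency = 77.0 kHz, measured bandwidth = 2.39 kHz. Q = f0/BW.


Step 1: Q = f0 / bandwidth
Step 2: Q = 77.0 / 2.39
Q = 32.2


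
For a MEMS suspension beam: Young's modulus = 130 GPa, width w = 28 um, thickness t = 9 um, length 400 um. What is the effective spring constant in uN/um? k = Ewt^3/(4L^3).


Step 1: Convert E to consistent units (1 GPa = 1000 uN/um^2).
E = 130 GPa = 130000 uN/um^2
Step 2: Compute t^3 = 9^3 = 729
Step 3: Compute L^3 = 400^3 = 64000000
Step 4: k = 130000 * 28 * 729 / (4 * 64000000)
k = 10.3655 uN/um


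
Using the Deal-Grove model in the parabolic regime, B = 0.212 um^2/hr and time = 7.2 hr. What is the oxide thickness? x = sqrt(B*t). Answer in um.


Step 1: Compute B*t = 0.212 * 7.2 = 1.5264
Step 2: x = sqrt(1.5264)
x = 1.235 um


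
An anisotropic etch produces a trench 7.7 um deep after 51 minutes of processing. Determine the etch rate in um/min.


Step 1: Etch rate = depth / time
Step 2: rate = 7.7 / 51
rate = 0.151 um/min


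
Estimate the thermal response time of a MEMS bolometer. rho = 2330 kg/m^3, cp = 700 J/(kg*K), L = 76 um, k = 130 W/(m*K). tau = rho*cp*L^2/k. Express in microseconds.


Step 1: Convert L to m: L = 76e-6 m
Step 2: L^2 = (76e-6)^2 = 5.776e-09 m^2
Step 3: tau = 2330 * 700 * 5.776e-09 / 130 = 7.246658e-05 s
Step 4: Convert to microseconds (multiply by 1e6).
tau = 72.467 us


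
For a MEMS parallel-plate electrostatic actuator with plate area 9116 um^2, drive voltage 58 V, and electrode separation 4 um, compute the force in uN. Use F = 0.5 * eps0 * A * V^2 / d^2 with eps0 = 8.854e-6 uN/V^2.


Step 1: Identify parameters.
eps0 = 8.854e-6 uN/V^2, A = 9116 um^2, V = 58 V, d = 4 um
Step 2: Compute V^2 = 58^2 = 3364
Step 3: Compute d^2 = 4^2 = 16
Step 4: F = 0.5 * 8.854e-6 * 9116 * 3364 / 16
F = 8.485 uN


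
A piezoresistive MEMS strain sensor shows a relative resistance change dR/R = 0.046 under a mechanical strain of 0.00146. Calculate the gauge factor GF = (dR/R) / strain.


Step 1: Identify values.
dR/R = 0.046, strain = 0.00146
Step 2: GF = (dR/R) / strain = 0.046 / 0.00146
GF = 31.5


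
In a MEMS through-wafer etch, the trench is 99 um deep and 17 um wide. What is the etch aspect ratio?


Step 1: AR = depth / width
Step 2: AR = 99 / 17
AR = 5.8


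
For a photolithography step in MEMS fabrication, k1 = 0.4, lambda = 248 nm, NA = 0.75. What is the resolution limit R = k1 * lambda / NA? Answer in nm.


Step 1: Identify values: k1 = 0.4, lambda = 248 nm, NA = 0.75
Step 2: R = k1 * lambda / NA
R = 0.4 * 248 / 0.75
R = 132.3 nm


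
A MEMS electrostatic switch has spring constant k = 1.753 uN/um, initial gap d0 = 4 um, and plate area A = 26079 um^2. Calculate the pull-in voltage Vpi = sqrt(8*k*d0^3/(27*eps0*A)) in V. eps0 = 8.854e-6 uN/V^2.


Step 1: Compute numerator: 8 * k * d0^3 = 8 * 1.753 * 4^3 = 897.536
Step 2: Compute denominator: 27 * eps0 * A = 27 * 8.854e-6 * 26079 = 6.234394
Step 3: Vpi = sqrt(897.536 / 6.234394)
Vpi = 12.0 V


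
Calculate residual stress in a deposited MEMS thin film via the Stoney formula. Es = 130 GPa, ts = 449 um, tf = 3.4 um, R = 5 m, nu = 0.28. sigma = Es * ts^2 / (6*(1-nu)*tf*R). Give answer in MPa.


Step 1: Compute numerator: Es * ts^2 = 130 * 449^2 = 26208130 (GPa*um^2)
Step 2: Compute denominator (R in um): 6*(1-nu)*tf*R = 6*0.72*3.4*5e6 = 73440000.0 (um^2)
Step 3: sigma (GPa) = 26208130 / 73440000.0 = 3.56865e-01 GPa
Step 4: Convert to MPa (x1000): sigma = 356.9 MPa


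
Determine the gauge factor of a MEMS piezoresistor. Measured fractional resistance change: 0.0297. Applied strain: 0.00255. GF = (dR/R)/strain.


Step 1: Identify values.
dR/R = 0.0297, strain = 0.00255
Step 2: GF = (dR/R) / strain = 0.0297 / 0.00255
GF = 11.6


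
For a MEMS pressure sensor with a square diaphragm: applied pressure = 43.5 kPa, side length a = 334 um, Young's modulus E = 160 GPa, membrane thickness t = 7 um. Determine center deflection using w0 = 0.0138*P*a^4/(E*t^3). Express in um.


Step 1: Convert pressure to compatible units (E is in GPa, so P in GPa).
P = 43.5 kPa = 43.5e-6 GPa
Step 2: Compute numerator: 0.0138 * P * a^4.
a^4 = 334^4 = 12444741136
numerator = 0.0138 * 43.5e-6 * 12444741136 = 7.47058e+03
Step 3: Compute denominator: E * t^3 = 160 * 7^3 = 54880
Step 4: w0 = numerator / denominator = 7.47058e+03 / 54880 = 0.1361 um


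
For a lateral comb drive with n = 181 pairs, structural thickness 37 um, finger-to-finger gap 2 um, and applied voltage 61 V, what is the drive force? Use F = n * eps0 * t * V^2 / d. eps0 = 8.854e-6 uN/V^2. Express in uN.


Step 1: Parameters: n=181, eps0=8.854e-6 uN/V^2, t=37 um, V=61 V, d=2 um
Step 2: V^2 = 3721
Step 3: F = 181 * 8.854e-6 * 37 * 3721 / 2
F = 110.319 uN


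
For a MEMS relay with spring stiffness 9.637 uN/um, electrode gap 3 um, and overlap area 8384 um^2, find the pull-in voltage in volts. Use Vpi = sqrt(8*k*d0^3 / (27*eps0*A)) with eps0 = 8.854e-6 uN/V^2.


Step 1: Compute numerator: 8 * k * d0^3 = 8 * 9.637 * 3^3 = 2081.592
Step 2: Compute denominator: 27 * eps0 * A = 27 * 8.854e-6 * 8384 = 2.004262
Step 3: Vpi = sqrt(2081.592 / 2.004262)
Vpi = 32.23 V


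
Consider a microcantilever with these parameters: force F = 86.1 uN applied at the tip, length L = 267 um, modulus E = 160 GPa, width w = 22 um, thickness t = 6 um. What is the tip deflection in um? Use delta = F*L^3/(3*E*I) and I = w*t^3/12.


Step 1: Calculate the second moment of area.
I = w * t^3 / 12 = 22 * 6^3 / 12 = 396.0 um^4
Step 2: Convert E to consistent units (1 GPa = 1000 uN/um^2).
E = 160 GPa = 160000 uN/um^2
Step 3: Calculate tip deflection.
delta = F * L^3 / (3 * E * I)
delta = 86.1 * 267^3 / (3 * 160000 * 396.0)
delta = 8.6219 um


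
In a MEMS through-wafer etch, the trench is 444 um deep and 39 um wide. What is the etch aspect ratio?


Step 1: AR = depth / width
Step 2: AR = 444 / 39
AR = 11.4


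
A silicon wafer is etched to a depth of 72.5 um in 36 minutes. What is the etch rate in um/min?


Step 1: Etch rate = depth / time
Step 2: rate = 72.5 / 36
rate = 2.014 um/min


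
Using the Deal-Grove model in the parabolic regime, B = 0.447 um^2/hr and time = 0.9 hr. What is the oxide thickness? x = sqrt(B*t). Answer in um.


Step 1: Compute B*t = 0.447 * 0.9 = 0.4023
Step 2: x = sqrt(0.4023)
x = 0.634 um


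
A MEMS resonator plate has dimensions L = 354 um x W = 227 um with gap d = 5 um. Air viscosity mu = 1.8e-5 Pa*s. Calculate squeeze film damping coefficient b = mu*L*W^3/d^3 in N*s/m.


Step 1: Convert to SI.
L = 354e-6 m, W = 227e-6 m, d = 5e-6 m
Step 2: W^3 = (227e-6)^3 = 1.17e-11 m^3
Step 3: d^3 = (5e-6)^3 = 1.25e-16 m^3
Step 4: b = 1.8e-5 * 354e-6 * 1.17e-11 / 1.25e-16
b = 5.96e-04 N*s/m


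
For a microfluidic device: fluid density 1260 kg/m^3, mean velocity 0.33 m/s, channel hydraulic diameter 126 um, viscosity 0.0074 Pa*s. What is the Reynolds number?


Step 1: Convert Dh to meters: Dh = 126e-6 m
Step 2: Re = rho * v * Dh / mu
Re = 1260 * 0.33 * 126e-6 / 0.0074
Re = 7.08


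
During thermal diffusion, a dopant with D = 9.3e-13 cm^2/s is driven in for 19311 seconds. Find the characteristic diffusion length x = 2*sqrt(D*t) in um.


Step 1: Compute D*t = 9.3e-13 * 19311 = 1.795923e-08 cm^2
Step 2: sqrt(D*t) = 1.3401e-04 cm
Step 3: x = 2 * 1.3401e-04 cm = 2.6802e-04 cm
Step 4: Convert to um (1 cm = 1e4 um): x = 2.68 um


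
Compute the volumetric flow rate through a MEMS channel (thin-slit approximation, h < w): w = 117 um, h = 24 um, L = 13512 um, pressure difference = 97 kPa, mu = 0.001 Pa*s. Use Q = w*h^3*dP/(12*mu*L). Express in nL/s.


Step 1: Convert all dimensions to SI (meters).
w = 117e-6 m, h = 24e-6 m, L = 13512e-6 m, dP = 97e3 Pa
Step 2: Q = w * h^3 * dP / (12 * mu * L)
Q = 117e-6 * (24e-6)^3 * 97e3 / (12 * 0.001 * 13512e-6) = 9.6758792e-10 m^3/s
Step 3: Convert Q from m^3/s to nL/s (1 m^3 = 1e12 nL, so multiply by 1e12).
Q = 967.588 nL/s


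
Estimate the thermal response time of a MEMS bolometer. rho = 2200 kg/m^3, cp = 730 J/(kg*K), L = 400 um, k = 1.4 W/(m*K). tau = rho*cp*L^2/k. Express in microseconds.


Step 1: Convert L to m: L = 400e-6 m
Step 2: L^2 = (400e-6)^2 = 1.6e-07 m^2
Step 3: tau = 2200 * 730 * 1.6e-07 / 1.4 = 1.8354285714e-01 s
Step 4: Convert to microseconds (multiply by 1e6).
tau = 183542.857 us


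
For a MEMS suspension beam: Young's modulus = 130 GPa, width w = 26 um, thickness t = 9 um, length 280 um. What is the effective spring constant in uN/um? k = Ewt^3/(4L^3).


Step 1: Convert E to consistent units (1 GPa = 1000 uN/um^2).
E = 130 GPa = 130000 uN/um^2
Step 2: Compute t^3 = 9^3 = 729
Step 3: Compute L^3 = 280^3 = 21952000
Step 4: k = 130000 * 26 * 729 / (4 * 21952000)
k = 28.0615 uN/um


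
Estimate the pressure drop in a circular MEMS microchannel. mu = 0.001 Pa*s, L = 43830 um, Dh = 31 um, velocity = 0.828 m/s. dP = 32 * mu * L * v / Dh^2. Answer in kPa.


Step 1: Convert to SI: L = 43830e-6 m, Dh = 31e-6 m
Step 2: dP = 32 * 0.001 * 43830e-6 * 0.828 / (31e-6)^2
Step 3: dP = 1208449.20 Pa
Step 4: Convert to kPa: dP = 1208.45 kPa


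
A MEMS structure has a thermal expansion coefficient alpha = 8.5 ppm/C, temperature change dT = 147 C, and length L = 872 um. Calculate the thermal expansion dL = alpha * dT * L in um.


Step 1: Convert CTE: alpha = 8.5 ppm/C = 8.5e-6 /C
Step 2: dL = 8.5e-6 * 147 * 872
dL = 1.0896 um


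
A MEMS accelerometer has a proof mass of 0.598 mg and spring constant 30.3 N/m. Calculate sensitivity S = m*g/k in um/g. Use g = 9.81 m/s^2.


Step 1: Convert mass: m = 0.598 mg = 5.98e-07 kg
Step 2: S = m * g / k = 5.98e-07 * 9.81 / 30.3
Step 3: S = 1.94e-07 m/g
Step 4: Convert to um/g: S = 0.194 um/g


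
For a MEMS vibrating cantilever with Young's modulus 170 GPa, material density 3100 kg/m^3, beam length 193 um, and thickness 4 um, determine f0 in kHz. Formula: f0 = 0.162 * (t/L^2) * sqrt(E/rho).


Step 1: Convert units to SI.
t_SI = 4e-6 m, L_SI = 193e-6 m
Step 2: Calculate sqrt(E/rho).
sqrt(170e9 / 3100) = 7405.32 m/s
Step 3: Compute f0.
f0 = 0.162 * 4e-6 / (193e-6)^2 * 7405.32 = 128826.2 Hz = 128.83 kHz


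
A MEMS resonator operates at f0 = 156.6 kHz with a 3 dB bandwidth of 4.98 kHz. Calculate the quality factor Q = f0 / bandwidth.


Step 1: Q = f0 / bandwidth
Step 2: Q = 156.6 / 4.98
Q = 31.4


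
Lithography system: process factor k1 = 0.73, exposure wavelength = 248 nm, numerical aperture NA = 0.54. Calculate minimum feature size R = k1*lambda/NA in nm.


Step 1: Identify values: k1 = 0.73, lambda = 248 nm, NA = 0.54
Step 2: R = k1 * lambda / NA
R = 0.73 * 248 / 0.54
R = 335.3 nm


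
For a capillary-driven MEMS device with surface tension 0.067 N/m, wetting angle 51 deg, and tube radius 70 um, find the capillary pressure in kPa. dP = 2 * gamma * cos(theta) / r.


Step 1: cos(51 deg) = 0.6293
Step 2: Convert r to m: r = 70e-6 m
Step 3: dP = 2 * 0.067 * 0.6293 / 70e-6 = 1204.7 Pa
Step 4: Convert Pa to kPa (divide by 1000).
dP = 1.2 kPa


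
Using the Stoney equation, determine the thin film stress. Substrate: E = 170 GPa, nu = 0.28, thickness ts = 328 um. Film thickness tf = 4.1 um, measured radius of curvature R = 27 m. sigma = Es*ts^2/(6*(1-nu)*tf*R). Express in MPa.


Step 1: Compute numerator: Es * ts^2 = 170 * 328^2 = 18289280 (GPa*um^2)
Step 2: Compute denominator (R in um): 6*(1-nu)*tf*R = 6*0.72*4.1*27e6 = 478224000.0 (um^2)
Step 3: sigma (GPa) = 18289280 / 478224000.0 = 3.8244e-02 GPa
Step 4: Convert to MPa (x1000): sigma = 38.2 MPa


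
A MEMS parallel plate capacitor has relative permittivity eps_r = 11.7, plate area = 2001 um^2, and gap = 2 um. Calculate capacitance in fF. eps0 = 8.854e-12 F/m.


Step 1: Convert area to m^2: A = 2001e-12 m^2
Step 2: Convert gap to m: d = 2e-6 m
Step 3: C = eps0 * eps_r * A / d
C = 8.854e-12 * 11.7 * 2001e-12 / 2e-6
Step 4: Convert to fF (multiply by 1e15).
C = 103.64 fF


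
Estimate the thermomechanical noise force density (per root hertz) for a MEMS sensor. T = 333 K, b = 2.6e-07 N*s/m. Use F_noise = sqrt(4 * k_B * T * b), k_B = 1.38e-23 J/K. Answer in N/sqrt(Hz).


Step 1: Compute 4 * k_B * T * b
= 4 * 1.38e-23 * 333 * 2.6e-07
= 4.7792e-27 N^2/Hz
Step 2: F_noise = sqrt(4.7792e-27)
F_noise = 6.91e-14 N/sqrt(Hz)


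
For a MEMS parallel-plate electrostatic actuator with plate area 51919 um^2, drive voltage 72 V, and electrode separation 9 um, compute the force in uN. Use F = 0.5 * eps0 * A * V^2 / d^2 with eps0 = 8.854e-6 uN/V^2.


Step 1: Identify parameters.
eps0 = 8.854e-6 uN/V^2, A = 51919 um^2, V = 72 V, d = 9 um
Step 2: Compute V^2 = 72^2 = 5184
Step 3: Compute d^2 = 9^2 = 81
Step 4: F = 0.5 * 8.854e-6 * 51919 * 5184 / 81
F = 14.71 uN


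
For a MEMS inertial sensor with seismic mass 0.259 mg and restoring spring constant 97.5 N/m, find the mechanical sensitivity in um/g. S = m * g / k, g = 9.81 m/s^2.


Step 1: Convert mass: m = 0.259 mg = 2.59e-07 kg
Step 2: S = m * g / k = 2.59e-07 * 9.81 / 97.5
Step 3: S = 2.61e-08 m/g
Step 4: Convert to um/g: S = 0.026 um/g


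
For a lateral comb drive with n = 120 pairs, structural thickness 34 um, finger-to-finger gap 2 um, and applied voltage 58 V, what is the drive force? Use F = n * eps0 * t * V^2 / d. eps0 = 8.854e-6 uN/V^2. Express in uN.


Step 1: Parameters: n=120, eps0=8.854e-6 uN/V^2, t=34 um, V=58 V, d=2 um
Step 2: V^2 = 3364
Step 3: F = 120 * 8.854e-6 * 34 * 3364 / 2
F = 60.761 uN


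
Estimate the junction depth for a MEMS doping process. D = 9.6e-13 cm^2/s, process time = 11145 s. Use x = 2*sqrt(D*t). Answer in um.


Step 1: Compute D*t = 9.6e-13 * 11145 = 1.06992e-08 cm^2
Step 2: sqrt(D*t) = 1.03437e-04 cm
Step 3: x = 2 * 1.03437e-04 cm = 2.06874e-04 cm
Step 4: Convert to um (1 cm = 1e4 um): x = 2.069 um


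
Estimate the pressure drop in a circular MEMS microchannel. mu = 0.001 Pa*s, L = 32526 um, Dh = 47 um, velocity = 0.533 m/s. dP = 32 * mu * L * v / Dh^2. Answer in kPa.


Step 1: Convert to SI: L = 32526e-6 m, Dh = 47e-6 m
Step 2: dP = 32 * 0.001 * 32526e-6 * 0.533 / (47e-6)^2
Step 3: dP = 251137.83 Pa
Step 4: Convert to kPa: dP = 251.14 kPa


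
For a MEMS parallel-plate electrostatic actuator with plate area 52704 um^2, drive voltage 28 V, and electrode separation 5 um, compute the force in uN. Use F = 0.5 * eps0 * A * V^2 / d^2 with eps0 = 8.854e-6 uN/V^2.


Step 1: Identify parameters.
eps0 = 8.854e-6 uN/V^2, A = 52704 um^2, V = 28 V, d = 5 um
Step 2: Compute V^2 = 28^2 = 784
Step 3: Compute d^2 = 5^2 = 25
Step 4: F = 0.5 * 8.854e-6 * 52704 * 784 / 25
F = 7.317 uN


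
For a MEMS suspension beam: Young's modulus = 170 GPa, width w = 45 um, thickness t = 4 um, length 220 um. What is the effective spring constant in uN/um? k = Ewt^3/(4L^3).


Step 1: Convert E to consistent units (1 GPa = 1000 uN/um^2).
E = 170 GPa = 170000 uN/um^2
Step 2: Compute t^3 = 4^3 = 64
Step 3: Compute L^3 = 220^3 = 10648000
Step 4: k = 170000 * 45 * 64 / (4 * 10648000)
k = 11.4951 uN/um


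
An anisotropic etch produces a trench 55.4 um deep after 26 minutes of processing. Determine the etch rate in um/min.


Step 1: Etch rate = depth / time
Step 2: rate = 55.4 / 26
rate = 2.131 um/min


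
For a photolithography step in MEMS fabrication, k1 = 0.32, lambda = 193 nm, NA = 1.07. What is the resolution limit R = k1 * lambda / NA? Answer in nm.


Step 1: Identify values: k1 = 0.32, lambda = 193 nm, NA = 1.07
Step 2: R = k1 * lambda / NA
R = 0.32 * 193 / 1.07
R = 57.7 nm


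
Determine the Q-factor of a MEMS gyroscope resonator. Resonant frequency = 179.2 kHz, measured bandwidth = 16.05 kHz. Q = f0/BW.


Step 1: Q = f0 / bandwidth
Step 2: Q = 179.2 / 16.05
Q = 11.2


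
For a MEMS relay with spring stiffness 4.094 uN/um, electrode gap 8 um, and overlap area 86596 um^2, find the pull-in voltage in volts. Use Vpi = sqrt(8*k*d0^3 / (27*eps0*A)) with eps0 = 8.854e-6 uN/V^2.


Step 1: Compute numerator: 8 * k * d0^3 = 8 * 4.094 * 8^3 = 16769.024
Step 2: Compute denominator: 27 * eps0 * A = 27 * 8.854e-6 * 86596 = 20.701467
Step 3: Vpi = sqrt(16769.024 / 20.701467)
Vpi = 28.46 V


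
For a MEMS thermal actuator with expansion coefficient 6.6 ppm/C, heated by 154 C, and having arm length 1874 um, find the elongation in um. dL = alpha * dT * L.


Step 1: Convert CTE: alpha = 6.6 ppm/C = 6.6e-6 /C
Step 2: dL = 6.6e-6 * 154 * 1874
dL = 1.9047 um


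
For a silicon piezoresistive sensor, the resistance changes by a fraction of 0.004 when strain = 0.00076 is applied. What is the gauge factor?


Step 1: Identify values.
dR/R = 0.004, strain = 0.00076
Step 2: GF = (dR/R) / strain = 0.004 / 0.00076
GF = 5.3


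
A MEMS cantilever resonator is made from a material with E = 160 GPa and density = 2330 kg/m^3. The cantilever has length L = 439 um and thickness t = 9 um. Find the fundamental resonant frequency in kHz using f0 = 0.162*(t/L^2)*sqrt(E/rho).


Step 1: Convert units to SI.
t_SI = 9e-6 m, L_SI = 439e-6 m
Step 2: Calculate sqrt(E/rho).
sqrt(160e9 / 2330) = 8286.71 m/s
Step 3: Compute f0.
f0 = 0.162 * 9e-6 / (439e-6)^2 * 8286.71 = 62691.8 Hz = 62.69 kHz


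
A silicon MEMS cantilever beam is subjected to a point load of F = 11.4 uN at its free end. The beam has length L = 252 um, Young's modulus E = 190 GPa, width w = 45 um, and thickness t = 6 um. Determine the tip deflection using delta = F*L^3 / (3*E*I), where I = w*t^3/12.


Step 1: Calculate the second moment of area.
I = w * t^3 / 12 = 45 * 6^3 / 12 = 810.0 um^4
Step 2: Convert E to consistent units (1 GPa = 1000 uN/um^2).
E = 190 GPa = 190000 uN/um^2
Step 3: Calculate tip deflection.
delta = F * L^3 / (3 * E * I)
delta = 11.4 * 252^3 / (3 * 190000 * 810.0)
delta = 0.3951 um


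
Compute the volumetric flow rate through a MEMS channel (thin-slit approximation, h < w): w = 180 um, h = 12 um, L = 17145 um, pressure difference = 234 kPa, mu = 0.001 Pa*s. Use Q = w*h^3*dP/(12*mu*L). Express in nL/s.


Step 1: Convert all dimensions to SI (meters).
w = 180e-6 m, h = 12e-6 m, L = 17145e-6 m, dP = 234e3 Pa
Step 2: Q = w * h^3 * dP / (12 * mu * L)
Q = 180e-6 * (12e-6)^3 * 234e3 / (12 * 0.001 * 17145e-6) = 3.5376378e-10 m^3/s
Step 3: Convert Q from m^3/s to nL/s (1 m^3 = 1e12 nL, so multiply by 1e12).
Q = 353.764 nL/s


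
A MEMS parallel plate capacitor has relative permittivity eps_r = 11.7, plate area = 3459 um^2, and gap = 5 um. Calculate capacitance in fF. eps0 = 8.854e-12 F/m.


Step 1: Convert area to m^2: A = 3459e-12 m^2
Step 2: Convert gap to m: d = 5e-6 m
Step 3: C = eps0 * eps_r * A / d
C = 8.854e-12 * 11.7 * 3459e-12 / 5e-6
Step 4: Convert to fF (multiply by 1e15).
C = 71.66 fF


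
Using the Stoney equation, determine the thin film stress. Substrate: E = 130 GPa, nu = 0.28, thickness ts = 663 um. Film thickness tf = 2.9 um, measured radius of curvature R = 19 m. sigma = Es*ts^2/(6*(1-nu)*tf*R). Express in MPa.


Step 1: Compute numerator: Es * ts^2 = 130 * 663^2 = 57143970 (GPa*um^2)
Step 2: Compute denominator (R in um): 6*(1-nu)*tf*R = 6*0.72*2.9*19e6 = 238032000.0 (um^2)
Step 3: sigma (GPa) = 57143970 / 238032000.0 = 2.40068e-01 GPa
Step 4: Convert to MPa (x1000): sigma = 240.1 MPa


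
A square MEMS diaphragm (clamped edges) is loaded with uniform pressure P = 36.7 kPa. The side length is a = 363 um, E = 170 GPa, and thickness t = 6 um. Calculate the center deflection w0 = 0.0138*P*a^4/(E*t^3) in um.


Step 1: Convert pressure to compatible units (E is in GPa, so P in GPa).
P = 36.7 kPa = 36.7e-6 GPa
Step 2: Compute numerator: 0.0138 * P * a^4.
a^4 = 363^4 = 17363069361
numerator = 0.0138 * 36.7e-6 * 17363069361 = 8.7937e+03
Step 3: Compute denominator: E * t^3 = 170 * 6^3 = 36720
Step 4: w0 = numerator / denominator = 8.7937e+03 / 36720 = 0.2395 um


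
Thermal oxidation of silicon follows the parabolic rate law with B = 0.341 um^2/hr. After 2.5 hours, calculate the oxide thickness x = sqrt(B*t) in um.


Step 1: Compute B*t = 0.341 * 2.5 = 0.8525
Step 2: x = sqrt(0.8525)
x = 0.923 um


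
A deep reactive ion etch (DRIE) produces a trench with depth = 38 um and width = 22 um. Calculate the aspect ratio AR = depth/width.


Step 1: AR = depth / width
Step 2: AR = 38 / 22
AR = 1.7


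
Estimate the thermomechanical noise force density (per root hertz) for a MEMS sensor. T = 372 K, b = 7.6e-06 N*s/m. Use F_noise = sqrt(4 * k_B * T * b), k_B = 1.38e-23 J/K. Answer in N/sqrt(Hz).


Step 1: Compute 4 * k_B * T * b
= 4 * 1.38e-23 * 372 * 7.6e-06
= 1.5606e-25 N^2/Hz
Step 2: F_noise = sqrt(1.5606e-25)
F_noise = 3.95e-13 N/sqrt(Hz)


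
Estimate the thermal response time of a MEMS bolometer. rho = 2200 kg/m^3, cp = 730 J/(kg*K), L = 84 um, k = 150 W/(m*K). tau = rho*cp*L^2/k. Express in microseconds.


Step 1: Convert L to m: L = 84e-6 m
Step 2: L^2 = (84e-6)^2 = 7.056e-09 m^2
Step 3: tau = 2200 * 730 * 7.056e-09 / 150 = 7.554624e-05 s
Step 4: Convert to microseconds (multiply by 1e6).
tau = 75.546 us


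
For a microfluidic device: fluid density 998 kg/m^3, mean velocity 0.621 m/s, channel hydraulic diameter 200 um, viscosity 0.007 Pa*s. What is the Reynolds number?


Step 1: Convert Dh to meters: Dh = 200e-6 m
Step 2: Re = rho * v * Dh / mu
Re = 998 * 0.621 * 200e-6 / 0.007
Re = 17.707


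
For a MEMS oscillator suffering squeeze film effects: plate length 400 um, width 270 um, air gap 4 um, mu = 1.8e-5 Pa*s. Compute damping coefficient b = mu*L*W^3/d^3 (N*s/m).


Step 1: Convert to SI.
L = 400e-6 m, W = 270e-6 m, d = 4e-6 m
Step 2: W^3 = (270e-6)^3 = 1.97e-11 m^3
Step 3: d^3 = (4e-6)^3 = 6.40e-17 m^3
Step 4: b = 1.8e-5 * 400e-6 * 1.97e-11 / 6.40e-17
b = 2.21e-03 N*s/m


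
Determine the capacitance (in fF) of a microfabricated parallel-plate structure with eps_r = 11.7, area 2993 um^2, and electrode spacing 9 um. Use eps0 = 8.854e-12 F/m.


Step 1: Convert area to m^2: A = 2993e-12 m^2
Step 2: Convert gap to m: d = 9e-6 m
Step 3: C = eps0 * eps_r * A / d
C = 8.854e-12 * 11.7 * 2993e-12 / 9e-6
Step 4: Convert to fF (multiply by 1e15).
C = 34.45 fF


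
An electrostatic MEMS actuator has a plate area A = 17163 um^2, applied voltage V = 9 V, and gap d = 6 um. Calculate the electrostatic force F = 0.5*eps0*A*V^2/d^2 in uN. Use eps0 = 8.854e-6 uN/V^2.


Step 1: Identify parameters.
eps0 = 8.854e-6 uN/V^2, A = 17163 um^2, V = 9 V, d = 6 um
Step 2: Compute V^2 = 9^2 = 81
Step 3: Compute d^2 = 6^2 = 36
Step 4: F = 0.5 * 8.854e-6 * 17163 * 81 / 36
F = 0.171 uN


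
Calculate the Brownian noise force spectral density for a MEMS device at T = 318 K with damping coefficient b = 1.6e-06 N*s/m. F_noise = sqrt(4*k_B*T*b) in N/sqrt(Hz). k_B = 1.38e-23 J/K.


Step 1: Compute 4 * k_B * T * b
= 4 * 1.38e-23 * 318 * 1.6e-06
= 2.8086e-26 N^2/Hz
Step 2: F_noise = sqrt(2.8086e-26)
F_noise = 1.68e-13 N/sqrt(Hz)


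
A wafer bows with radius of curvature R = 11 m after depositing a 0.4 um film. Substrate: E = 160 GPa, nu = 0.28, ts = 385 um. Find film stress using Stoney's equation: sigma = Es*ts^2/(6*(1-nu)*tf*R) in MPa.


Step 1: Compute numerator: Es * ts^2 = 160 * 385^2 = 23716000 (GPa*um^2)
Step 2: Compute denominator (R in um): 6*(1-nu)*tf*R = 6*0.72*0.4*11e6 = 19008000.0 (um^2)
Step 3: sigma (GPa) = 23716000 / 19008000.0 = 1.247685e+00 GPa
Step 4: Convert to MPa (x1000): sigma = 1247.7 MPa
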